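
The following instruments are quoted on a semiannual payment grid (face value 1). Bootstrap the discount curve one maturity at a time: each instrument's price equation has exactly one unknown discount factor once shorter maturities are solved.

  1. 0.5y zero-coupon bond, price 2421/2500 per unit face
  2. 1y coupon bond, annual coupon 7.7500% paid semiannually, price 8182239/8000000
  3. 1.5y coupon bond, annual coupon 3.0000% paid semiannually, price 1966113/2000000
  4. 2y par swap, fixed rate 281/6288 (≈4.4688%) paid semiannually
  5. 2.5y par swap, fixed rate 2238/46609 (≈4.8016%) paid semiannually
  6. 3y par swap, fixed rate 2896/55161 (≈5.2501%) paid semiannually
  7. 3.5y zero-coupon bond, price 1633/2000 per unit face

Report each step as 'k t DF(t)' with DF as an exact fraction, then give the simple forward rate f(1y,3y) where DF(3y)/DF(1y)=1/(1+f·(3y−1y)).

1 1/2 2421/2500
2 1 1897/2000
3 3/2 4701/5000
4 2 9157/10000
5 5/2 8881/10000
6 3 1069/1250
7 7/2 1633/2000
f(1y,3y) = ((1897/2000)/(1069/1250) − 1)/(2) = 933/17104 ≈ 5.4549%

step 1 [0.5y] zero: DF = P = 2421/2500 ≈ 0.968400
step 2 [1y] bond c/2=31/800: DF=(8182239/8000000 − 31/800·(0.968400))/(1+31/800) = 1897/2000 ≈ 0.948500
step 3 [1.5y] bond c/2=3/200: DF=(1966113/2000000 − 3/200·(0.968400+0.948500))/(1+3/200) = 4701/5000 ≈ 0.940200
step 4 [2y] swap r/2=281/12576: DF=(1 − 281/12576·(0.968400+0.948500+0.940200))/(1+281/12576) = 9157/10000 ≈ 0.915700
step 5 [2.5y] swap r/2=1119/46609: DF=(1 − 1119/46609·(0.968400+0.948500+0.940200+0.915700))/(1+1119/46609) = 8881/10000 ≈ 0.888100
step 6 [3y] swap r/2=1448/55161: DF=(1 − 1448/55161·(0.968400+0.948500+0.940200+0.915700+0.888100))/(1+1448/55161) = 1069/1250 ≈ 0.855200
step 7 [3.5y] zero: DF = P = 1633/2000 ≈ 0.816500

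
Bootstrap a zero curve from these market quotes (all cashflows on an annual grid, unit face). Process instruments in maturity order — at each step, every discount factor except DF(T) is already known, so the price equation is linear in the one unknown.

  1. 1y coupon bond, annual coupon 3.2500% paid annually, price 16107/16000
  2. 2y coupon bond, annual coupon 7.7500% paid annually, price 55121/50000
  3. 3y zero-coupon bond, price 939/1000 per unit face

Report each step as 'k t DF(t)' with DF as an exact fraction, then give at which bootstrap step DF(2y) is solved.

1 1 39/40
2 2 953/1000
3 3 939/1000
DF(2y) is solved at step 2

step 1 [1y] bond c/1=13/400: DF=(16107/16000 − 13/400·(0))/(1+13/400) = 39/40 ≈ 0.975000
step 2 [2y] bond c/1=31/400: DF=(55121/50000 − 31/400·(0.975000))/(1+31/400) = 953/1000 ≈ 0.953000
step 3 [3y] zero: DF = P = 939/1000 ≈ 0.939000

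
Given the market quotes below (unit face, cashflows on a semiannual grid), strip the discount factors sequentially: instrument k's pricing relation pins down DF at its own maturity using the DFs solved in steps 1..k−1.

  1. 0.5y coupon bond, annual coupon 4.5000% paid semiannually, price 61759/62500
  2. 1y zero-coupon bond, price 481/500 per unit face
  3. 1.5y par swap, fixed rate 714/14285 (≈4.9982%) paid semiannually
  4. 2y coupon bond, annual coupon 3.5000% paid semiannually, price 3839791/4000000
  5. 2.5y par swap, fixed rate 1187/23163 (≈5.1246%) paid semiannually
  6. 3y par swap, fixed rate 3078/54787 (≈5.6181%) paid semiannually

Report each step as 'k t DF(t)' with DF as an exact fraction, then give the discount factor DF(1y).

1 1/2 604/625
2 1 481/500
3 3/2 4643/5000
4 2 8943/10000
5 5/2 8813/10000
6 3 8461/10000
DF(1y) = 481/500 ≈ 0.962000

step 1 [0.5y] bond c/2=9/400: DF=(61759/62500 − 9/400·(0))/(1+9/400) = 604/625 ≈ 0.966400
step 2 [1y] zero: DF = P = 481/500 ≈ 0.962000
step 3 [1.5y] swap r/2=357/14285: DF=(1 − 357/14285·(0.966400+0.962000))/(1+357/14285) = 4643/5000 ≈ 0.928600
step 4 [2y] bond c/2=7/400: DF=(3839791/4000000 − 7/400·(0.966400+0.962000+0.928600))/(1+7/400) = 8943/10000 ≈ 0.894300
step 5 [2.5y] swap r/2=1187/46326: DF=(1 − 1187/46326·(0.966400+0.962000+0.928600+0.894300))/(1+1187/46326) = 8813/10000 ≈ 0.881300
step 6 [3y] swap r/2=1539/54787: DF=(1 − 1539/54787·(0.966400+0.962000+0.928600+0.894300+0.881300))/(1+1539/54787) = 8461/10000 ≈ 0.846100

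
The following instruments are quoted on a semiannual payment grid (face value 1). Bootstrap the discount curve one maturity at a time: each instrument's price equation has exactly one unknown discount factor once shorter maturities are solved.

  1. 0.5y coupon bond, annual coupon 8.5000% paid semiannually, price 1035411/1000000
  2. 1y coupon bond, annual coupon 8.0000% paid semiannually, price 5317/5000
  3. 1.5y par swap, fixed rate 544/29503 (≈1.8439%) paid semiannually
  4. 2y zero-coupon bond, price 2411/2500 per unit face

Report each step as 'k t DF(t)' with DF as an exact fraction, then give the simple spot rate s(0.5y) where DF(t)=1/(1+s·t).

1 1/2 2483/2500
2 1 9843/10000
3 3/2 608/625
4 2 2411/2500
s(0.5y) = (1/(2483/2500) − 1)/(1/2) = 34/2483 ≈ 1.3693%

step 1 [0.5y] bond c/2=17/400: DF=(1035411/1000000 − 17/400·(0))/(1+17/400) = 2483/2500 ≈ 0.993200
step 2 [1y] bond c/2=1/25: DF=(5317/5000 − 1/25·(0.993200))/(1+1/25) = 9843/10000 ≈ 0.984300
step 3 [1.5y] swap r/2=272/29503: DF=(1 − 272/29503·(0.993200+0.984300))/(1+272/29503) = 608/625 ≈ 0.972800
step 4 [2y] zero: DF = P = 2411/2500 ≈ 0.964400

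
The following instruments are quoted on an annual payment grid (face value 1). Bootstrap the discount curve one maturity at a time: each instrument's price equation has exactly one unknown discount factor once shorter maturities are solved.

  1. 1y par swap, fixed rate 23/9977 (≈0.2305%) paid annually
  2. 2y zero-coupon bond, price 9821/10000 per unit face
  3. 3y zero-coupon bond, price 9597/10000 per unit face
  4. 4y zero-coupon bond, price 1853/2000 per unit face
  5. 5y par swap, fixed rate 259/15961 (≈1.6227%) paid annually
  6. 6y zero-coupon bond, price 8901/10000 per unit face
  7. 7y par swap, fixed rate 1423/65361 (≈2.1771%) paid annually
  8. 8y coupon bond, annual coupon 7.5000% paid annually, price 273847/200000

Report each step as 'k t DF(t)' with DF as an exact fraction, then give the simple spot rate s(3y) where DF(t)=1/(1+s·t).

step 1 [1y] swap r/1=23/9977: DF=(1 − 23/9977·(0))/(1+23/9977) = 9977/10000 ≈ 0.997700
step 2 [2y] zero: DF = P = 9821/10000 ≈ 0.982100
step 3 [3y] zero: DF = P = 9597/10000 ≈ 0.959700
step 4 [4y] zero: DF = P = 1853/2000 ≈ 0.926500
step 5 [5y] swap r/1=259/15961: DF=(1 − 259/15961·(0.997700+0.982100+0.959700+0.926500))/(1+259/15961) = 9223/10000 ≈ 0.922300
step 6 [6y] zero: DF = P = 8901/10000 ≈ 0.890100
step 7 [7y] swap r/1=1423/65361: DF=(1 − 1423/65361·(0.997700+0.982100+0.959700+0.926500+0.922300+0.890100))/(1+1423/65361) = 8577/10000 ≈ 0.857700
step 8 [8y] bond c/1=3/40: DF=(273847/200000 − 3/40·(0.997700+0.982100+0.959700+0.926500+0.922300+0.890100+0.857700))/(1+3/40) = 8177/10000 ≈ 0.817700

1 1 9977/10000
2 2 9821/10000
3 3 9597/10000
4 4 1853/2000
5 5 9223/10000
6 6 8901/10000
7 7 8577/10000
8 8 8177/10000
s(3y) = (1/(9597/10000) − 1)/(3) = 403/28791 ≈ 1.3997%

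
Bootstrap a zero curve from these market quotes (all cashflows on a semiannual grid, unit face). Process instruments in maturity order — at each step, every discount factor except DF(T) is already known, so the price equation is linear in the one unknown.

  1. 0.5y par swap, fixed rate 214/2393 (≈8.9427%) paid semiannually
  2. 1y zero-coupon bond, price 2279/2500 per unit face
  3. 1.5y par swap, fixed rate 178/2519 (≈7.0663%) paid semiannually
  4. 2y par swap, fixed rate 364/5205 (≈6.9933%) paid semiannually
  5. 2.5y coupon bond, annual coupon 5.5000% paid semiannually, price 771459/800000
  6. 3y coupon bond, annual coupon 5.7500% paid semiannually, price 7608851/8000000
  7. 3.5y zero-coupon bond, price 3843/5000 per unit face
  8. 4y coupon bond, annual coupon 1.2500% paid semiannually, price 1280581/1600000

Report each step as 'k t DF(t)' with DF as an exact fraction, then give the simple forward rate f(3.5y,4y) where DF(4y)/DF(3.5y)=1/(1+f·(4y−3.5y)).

step 1 [0.5y] swap r/2=107/2393: DF=(1 − 107/2393·(0))/(1+107/2393) = 2393/2500 ≈ 0.957200
step 2 [1y] zero: DF = P = 2279/2500 ≈ 0.911600
step 3 [1.5y] swap r/2=89/2519: DF=(1 − 89/2519·(0.957200+0.911600))/(1+89/2519) = 9021/10000 ≈ 0.902100
step 4 [2y] swap r/2=182/5205: DF=(1 − 182/5205·(0.957200+0.911600+0.902100))/(1+182/5205) = 4363/5000 ≈ 0.872600
step 5 [2.5y] bond c/2=11/400: DF=(771459/800000 − 11/400·(0.957200+0.911600+0.902100+0.872600))/(1+11/400) = 841/1000 ≈ 0.841000
step 6 [3y] bond c/2=23/800: DF=(7608851/8000000 − 23/800·(0.957200+0.911600+0.902100+0.872600+0.841000))/(1+23/800) = 999/1250 ≈ 0.799200
step 7 [3.5y] zero: DF = P = 3843/5000 ≈ 0.768600
step 8 [4y] bond c/2=1/160: DF=(1280581/1600000 − 1/160·(0.957200+0.911600+0.902100+0.872600+0.841000+0.799200+0.768600))/(1+1/160) = 3789/5000 ≈ 0.757800

1 1/2 2393/2500
2 1 2279/2500
3 3/2 9021/10000
4 2 4363/5000
5 5/2 841/1000
6 3 999/1250
7 7/2 3843/5000
8 4 3789/5000
f(3.5y,4y) = ((3843/5000)/(3789/5000) − 1)/(1/2) = 12/421 ≈ 2.8504%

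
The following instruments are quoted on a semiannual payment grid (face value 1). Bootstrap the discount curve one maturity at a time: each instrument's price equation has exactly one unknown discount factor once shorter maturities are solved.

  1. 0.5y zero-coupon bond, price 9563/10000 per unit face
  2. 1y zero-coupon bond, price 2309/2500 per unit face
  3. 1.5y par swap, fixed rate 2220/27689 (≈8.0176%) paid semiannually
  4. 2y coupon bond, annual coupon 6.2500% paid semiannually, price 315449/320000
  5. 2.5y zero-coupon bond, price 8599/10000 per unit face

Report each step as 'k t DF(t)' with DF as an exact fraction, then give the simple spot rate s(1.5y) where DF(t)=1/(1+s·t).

step 1 [0.5y] zero: DF = P = 9563/10000 ≈ 0.956300
step 2 [1y] zero: DF = P = 2309/2500 ≈ 0.923600
step 3 [1.5y] swap r/2=1110/27689: DF=(1 − 1110/27689·(0.956300+0.923600))/(1+1110/27689) = 889/1000 ≈ 0.889000
step 4 [2y] bond c/2=1/32: DF=(315449/320000 − 1/32·(0.956300+0.923600+0.889000))/(1+1/32) = 109/125 ≈ 0.872000
step 5 [2.5y] zero: DF = P = 8599/10000 ≈ 0.859900

1 1/2 9563/10000
2 1 2309/2500
3 3/2 889/1000
4 2 109/125
5 5/2 8599/10000
s(1.5y) = (1/(889/1000) − 1)/(3/2) = 74/889 ≈ 8.3240%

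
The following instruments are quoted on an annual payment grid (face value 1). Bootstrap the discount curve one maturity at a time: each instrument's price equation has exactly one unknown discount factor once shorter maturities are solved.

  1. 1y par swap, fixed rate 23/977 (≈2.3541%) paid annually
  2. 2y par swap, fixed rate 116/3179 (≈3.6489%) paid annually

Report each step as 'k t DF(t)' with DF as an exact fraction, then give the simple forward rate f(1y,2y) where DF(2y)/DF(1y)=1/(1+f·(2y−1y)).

step 1 [1y] swap r/1=23/977: DF=(1 − 23/977·(0))/(1+23/977) = 977/1000 ≈ 0.977000
step 2 [2y] swap r/1=116/3179: DF=(1 − 116/3179·(0.977000))/(1+116/3179) = 1163/1250 ≈ 0.930400

1 1 977/1000
2 2 1163/1250
f(1y,2y) = ((977/1000)/(1163/1250) − 1)/(1) = 233/4652 ≈ 5.0086%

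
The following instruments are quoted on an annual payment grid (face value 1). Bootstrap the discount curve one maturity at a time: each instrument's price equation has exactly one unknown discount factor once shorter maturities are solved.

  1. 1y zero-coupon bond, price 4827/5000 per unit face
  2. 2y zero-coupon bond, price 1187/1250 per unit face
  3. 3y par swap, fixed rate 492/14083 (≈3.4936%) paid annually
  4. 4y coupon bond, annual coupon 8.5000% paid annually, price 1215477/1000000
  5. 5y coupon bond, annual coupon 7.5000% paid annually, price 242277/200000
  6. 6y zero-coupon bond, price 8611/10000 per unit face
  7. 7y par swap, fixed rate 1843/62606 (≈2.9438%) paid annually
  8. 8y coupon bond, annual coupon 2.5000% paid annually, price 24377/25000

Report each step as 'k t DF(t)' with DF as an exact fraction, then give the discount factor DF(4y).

step 1 [1y] zero: DF = P = 4827/5000 ≈ 0.965400
step 2 [2y] zero: DF = P = 1187/1250 ≈ 0.949600
step 3 [3y] swap r/1=492/14083: DF=(1 − 492/14083·(0.965400+0.949600))/(1+492/14083) = 1127/1250 ≈ 0.901600
step 4 [4y] bond c/1=17/200: DF=(1215477/1000000 − 17/200·(0.965400+0.949600+0.901600))/(1+17/200) = 2249/2500 ≈ 0.899600
step 5 [5y] bond c/1=3/40: DF=(242277/200000 − 3/40·(0.965400+0.949600+0.901600+0.899600))/(1+3/40) = 2169/2500 ≈ 0.867600
step 6 [6y] zero: DF = P = 8611/10000 ≈ 0.861100
step 7 [7y] swap r/1=1843/62606: DF=(1 − 1843/62606·(0.965400+0.949600+0.901600+0.899600+0.867600+0.861100))/(1+1843/62606) = 8157/10000 ≈ 0.815700
step 8 [8y] bond c/1=1/40: DF=(24377/25000 − 1/40·(0.965400+0.949600+0.901600+0.899600+0.867600+0.861100+0.815700))/(1+1/40) = 3993/5000 ≈ 0.798600

1 1 4827/5000
2 2 1187/1250
3 3 1127/1250
4 4 2249/2500
5 5 2169/2500
6 6 8611/10000
7 7 8157/10000
8 8 3993/5000
DF(4y) = 2249/2500 ≈ 0.899600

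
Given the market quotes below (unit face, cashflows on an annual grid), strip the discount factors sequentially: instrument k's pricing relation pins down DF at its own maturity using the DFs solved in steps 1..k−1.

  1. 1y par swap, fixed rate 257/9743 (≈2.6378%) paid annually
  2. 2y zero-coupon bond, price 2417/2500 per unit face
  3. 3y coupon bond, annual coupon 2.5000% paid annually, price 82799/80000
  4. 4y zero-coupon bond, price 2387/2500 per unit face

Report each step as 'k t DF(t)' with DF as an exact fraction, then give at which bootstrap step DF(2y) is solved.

step 1 [1y] swap r/1=257/9743: DF=(1 − 257/9743·(0))/(1+257/9743) = 9743/10000 ≈ 0.974300
step 2 [2y] zero: DF = P = 2417/2500 ≈ 0.966800
step 3 [3y] bond c/1=1/40: DF=(82799/80000 − 1/40·(0.974300+0.966800))/(1+1/40) = 1203/1250 ≈ 0.962400
step 4 [4y] zero: DF = P = 2387/2500 ≈ 0.954800

1 1 9743/10000
2 2 2417/2500
3 3 1203/1250
4 4 2387/2500
DF(2y) is solved at step 2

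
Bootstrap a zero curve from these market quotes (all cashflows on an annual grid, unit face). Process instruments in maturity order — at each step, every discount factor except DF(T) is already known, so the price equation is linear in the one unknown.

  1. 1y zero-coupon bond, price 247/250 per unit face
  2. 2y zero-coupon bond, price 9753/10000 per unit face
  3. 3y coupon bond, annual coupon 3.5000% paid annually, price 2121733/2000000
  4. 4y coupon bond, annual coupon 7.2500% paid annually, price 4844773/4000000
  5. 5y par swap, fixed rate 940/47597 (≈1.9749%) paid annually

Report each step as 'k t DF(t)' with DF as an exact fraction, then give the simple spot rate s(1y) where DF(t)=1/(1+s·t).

step 1 [1y] zero: DF = P = 247/250 ≈ 0.988000
step 2 [2y] zero: DF = P = 9753/10000 ≈ 0.975300
step 3 [3y] bond c/1=7/200: DF=(2121733/2000000 − 7/200·(0.988000+0.975300))/(1+7/200) = 4793/5000 ≈ 0.958600
step 4 [4y] bond c/1=29/400: DF=(4844773/4000000 − 29/400·(0.988000+0.975300+0.958600))/(1+29/400) = 4659/5000 ≈ 0.931800
step 5 [5y] swap r/1=940/47597: DF=(1 − 940/47597·(0.988000+0.975300+0.958600+0.931800))/(1+940/47597) = 453/500 ≈ 0.906000

1 1 247/250
2 2 9753/10000
3 3 4793/5000
4 4 4659/5000
5 5 453/500
s(1y) = (1/(247/250) − 1)/(1) = 3/247 ≈ 1.2146%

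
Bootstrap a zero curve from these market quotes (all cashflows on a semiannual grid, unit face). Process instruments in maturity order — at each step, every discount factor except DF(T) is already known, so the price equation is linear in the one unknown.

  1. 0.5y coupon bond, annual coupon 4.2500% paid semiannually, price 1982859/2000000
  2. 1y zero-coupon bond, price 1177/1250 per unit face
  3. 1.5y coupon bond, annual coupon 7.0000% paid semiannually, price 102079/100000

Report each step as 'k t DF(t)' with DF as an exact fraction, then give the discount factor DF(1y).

1 1/2 2427/2500
2 1 1177/1250
3 3/2 576/625
DF(1y) = 1177/1250 ≈ 0.941600

step 1 [0.5y] bond c/2=17/800: DF=(1982859/2000000 − 17/800·(0))/(1+17/800) = 2427/2500 ≈ 0.970800
step 2 [1y] zero: DF = P = 1177/1250 ≈ 0.941600
step 3 [1.5y] bond c/2=7/200: DF=(102079/100000 − 7/200·(0.970800+0.941600))/(1+7/200) = 576/625 ≈ 0.921600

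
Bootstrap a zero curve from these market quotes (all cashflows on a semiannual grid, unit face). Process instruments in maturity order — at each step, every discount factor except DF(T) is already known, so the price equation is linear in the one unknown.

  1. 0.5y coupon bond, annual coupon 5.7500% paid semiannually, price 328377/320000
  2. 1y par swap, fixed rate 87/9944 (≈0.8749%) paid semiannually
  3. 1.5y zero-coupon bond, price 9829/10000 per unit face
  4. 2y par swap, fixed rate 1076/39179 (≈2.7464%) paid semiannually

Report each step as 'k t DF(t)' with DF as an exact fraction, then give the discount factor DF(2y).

1 1/2 399/400
2 1 9913/10000
3 3/2 9829/10000
4 2 4731/5000
DF(2y) = 4731/5000 ≈ 0.946200

step 1 [0.5y] bond c/2=23/800: DF=(328377/320000 − 23/800·(0))/(1+23/800) = 399/400 ≈ 0.997500
step 2 [1y] swap r/2=87/19888: DF=(1 − 87/19888·(0.997500))/(1+87/19888) = 9913/10000 ≈ 0.991300
step 3 [1.5y] zero: DF = P = 9829/10000 ≈ 0.982900
step 4 [2y] swap r/2=538/39179: DF=(1 − 538/39179·(0.997500+0.991300+0.982900))/(1+538/39179) = 4731/5000 ≈ 0.946200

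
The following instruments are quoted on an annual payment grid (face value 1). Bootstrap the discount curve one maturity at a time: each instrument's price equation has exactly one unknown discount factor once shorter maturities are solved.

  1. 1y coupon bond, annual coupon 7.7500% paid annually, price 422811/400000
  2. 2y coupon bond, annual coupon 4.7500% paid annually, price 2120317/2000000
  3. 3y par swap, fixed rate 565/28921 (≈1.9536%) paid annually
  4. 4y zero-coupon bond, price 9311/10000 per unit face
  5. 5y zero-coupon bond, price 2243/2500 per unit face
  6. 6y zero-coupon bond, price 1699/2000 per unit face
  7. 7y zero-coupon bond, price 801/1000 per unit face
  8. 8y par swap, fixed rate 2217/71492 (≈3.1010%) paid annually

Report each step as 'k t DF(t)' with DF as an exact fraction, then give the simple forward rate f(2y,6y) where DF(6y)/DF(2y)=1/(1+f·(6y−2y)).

1 1 981/1000
2 2 2419/2500
3 3 1887/2000
4 4 9311/10000
5 5 2243/2500
6 6 1699/2000
7 7 801/1000
8 8 7783/10000
f(2y,6y) = ((2419/2500)/(1699/2000) − 1)/(4) = 1181/33980 ≈ 3.4756%

step 1 [1y] bond c/1=31/400: DF=(422811/400000 − 31/400·(0))/(1+31/400) = 981/1000 ≈ 0.981000
step 2 [2y] bond c/1=19/400: DF=(2120317/2000000 − 19/400·(0.981000))/(1+19/400) = 2419/2500 ≈ 0.967600
step 3 [3y] swap r/1=565/28921: DF=(1 − 565/28921·(0.981000+0.967600))/(1+565/28921) = 1887/2000 ≈ 0.943500
step 4 [4y] zero: DF = P = 9311/10000 ≈ 0.931100
step 5 [5y] zero: DF = P = 2243/2500 ≈ 0.897200
step 6 [6y] zero: DF = P = 1699/2000 ≈ 0.849500
step 7 [7y] zero: DF = P = 801/1000 ≈ 0.801000
step 8 [8y] swap r/1=2217/71492: DF=(1 − 2217/71492·(0.981000+0.967600+0.943500+0.931100+0.897200+0.849500+0.801000))/(1+2217/71492) = 7783/10000 ≈ 0.778300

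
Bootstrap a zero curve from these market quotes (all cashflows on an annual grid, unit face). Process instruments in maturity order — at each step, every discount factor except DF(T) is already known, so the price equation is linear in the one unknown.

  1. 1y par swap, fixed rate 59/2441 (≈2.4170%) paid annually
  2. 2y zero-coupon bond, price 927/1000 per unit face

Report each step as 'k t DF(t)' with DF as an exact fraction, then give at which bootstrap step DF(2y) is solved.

step 1 [1y] swap r/1=59/2441: DF=(1 − 59/2441·(0))/(1+59/2441) = 2441/2500 ≈ 0.976400
step 2 [2y] zero: DF = P = 927/1000 ≈ 0.927000

1 1 2441/2500
2 2 927/1000
DF(2y) is solved at step 2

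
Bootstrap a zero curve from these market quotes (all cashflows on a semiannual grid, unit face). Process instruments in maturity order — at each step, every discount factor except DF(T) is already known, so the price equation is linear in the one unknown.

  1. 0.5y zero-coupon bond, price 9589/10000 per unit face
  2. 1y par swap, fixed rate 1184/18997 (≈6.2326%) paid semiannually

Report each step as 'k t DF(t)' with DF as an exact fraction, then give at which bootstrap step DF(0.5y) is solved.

step 1 [0.5y] zero: DF = P = 9589/10000 ≈ 0.958900
step 2 [1y] swap r/2=592/18997: DF=(1 − 592/18997·(0.958900))/(1+592/18997) = 588/625 ≈ 0.940800

1 1/2 9589/10000
2 1 588/625
DF(0.5y) is solved at step 1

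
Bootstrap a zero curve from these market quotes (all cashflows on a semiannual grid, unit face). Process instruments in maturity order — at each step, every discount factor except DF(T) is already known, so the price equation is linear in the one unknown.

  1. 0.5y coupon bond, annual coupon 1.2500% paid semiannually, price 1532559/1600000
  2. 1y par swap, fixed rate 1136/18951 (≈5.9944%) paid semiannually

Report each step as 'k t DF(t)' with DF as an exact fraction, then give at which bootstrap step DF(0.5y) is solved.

step 1 [0.5y] bond c/2=1/160: DF=(1532559/1600000 − 1/160·(0))/(1+1/160) = 9519/10000 ≈ 0.951900
step 2 [1y] swap r/2=568/18951: DF=(1 − 568/18951·(0.951900))/(1+568/18951) = 1179/1250 ≈ 0.943200

1 1/2 9519/10000
2 1 1179/1250
DF(0.5y) is solved at step 1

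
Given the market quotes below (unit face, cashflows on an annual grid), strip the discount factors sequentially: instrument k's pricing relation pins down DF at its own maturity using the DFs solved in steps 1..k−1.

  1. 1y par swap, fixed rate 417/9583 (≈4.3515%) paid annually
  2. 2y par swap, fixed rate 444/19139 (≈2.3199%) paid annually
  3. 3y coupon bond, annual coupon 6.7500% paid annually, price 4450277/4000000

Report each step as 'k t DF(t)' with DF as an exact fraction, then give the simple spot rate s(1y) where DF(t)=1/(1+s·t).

1 1 9583/10000
2 2 2389/2500
3 3 2303/2500
s(1y) = (1/(9583/10000) − 1)/(1) = 417/9583 ≈ 4.3515%

step 1 [1y] swap r/1=417/9583: DF=(1 − 417/9583·(0))/(1+417/9583) = 9583/10000 ≈ 0.958300
step 2 [2y] swap r/1=444/19139: DF=(1 − 444/19139·(0.958300))/(1+444/19139) = 2389/2500 ≈ 0.955600
step 3 [3y] bond c/1=27/400: DF=(4450277/4000000 − 27/400·(0.958300+0.955600))/(1+27/400) = 2303/2500 ≈ 0.921200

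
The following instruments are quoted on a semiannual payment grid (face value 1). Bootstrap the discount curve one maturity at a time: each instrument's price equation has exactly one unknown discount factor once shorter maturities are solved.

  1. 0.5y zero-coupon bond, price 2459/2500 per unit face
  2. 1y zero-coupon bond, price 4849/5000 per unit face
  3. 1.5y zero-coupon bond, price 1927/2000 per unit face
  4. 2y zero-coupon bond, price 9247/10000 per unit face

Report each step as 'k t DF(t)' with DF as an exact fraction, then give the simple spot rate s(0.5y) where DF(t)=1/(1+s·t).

1 1/2 2459/2500
2 1 4849/5000
3 3/2 1927/2000
4 2 9247/10000
s(0.5y) = (1/(2459/2500) − 1)/(1/2) = 82/2459 ≈ 3.3347%

step 1 [0.5y] zero: DF = P = 2459/2500 ≈ 0.983600
step 2 [1y] zero: DF = P = 4849/5000 ≈ 0.969800
step 3 [1.5y] zero: DF = P = 1927/2000 ≈ 0.963500
step 4 [2y] zero: DF = P = 9247/10000 ≈ 0.924700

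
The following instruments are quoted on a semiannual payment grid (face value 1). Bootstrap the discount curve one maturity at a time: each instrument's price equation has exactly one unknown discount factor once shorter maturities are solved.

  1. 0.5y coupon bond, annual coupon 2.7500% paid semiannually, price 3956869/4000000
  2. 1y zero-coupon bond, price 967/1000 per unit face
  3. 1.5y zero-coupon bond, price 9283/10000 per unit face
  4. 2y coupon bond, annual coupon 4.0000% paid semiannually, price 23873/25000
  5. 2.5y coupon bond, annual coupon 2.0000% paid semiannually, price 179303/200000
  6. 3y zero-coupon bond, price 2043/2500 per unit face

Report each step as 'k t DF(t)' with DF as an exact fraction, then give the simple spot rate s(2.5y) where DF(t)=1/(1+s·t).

1 1/2 4879/5000
2 1 967/1000
3 3/2 9283/10000
4 2 8799/10000
5 5/2 1701/2000
6 3 2043/2500
s(2.5y) = (1/(1701/2000) − 1)/(5/2) = 598/8505 ≈ 7.0312%

step 1 [0.5y] bond c/2=11/800: DF=(3956869/4000000 − 11/800·(0))/(1+11/800) = 4879/5000 ≈ 0.975800
step 2 [1y] zero: DF = P = 967/1000 ≈ 0.967000
step 3 [1.5y] zero: DF = P = 9283/10000 ≈ 0.928300
step 4 [2y] bond c/2=1/50: DF=(23873/25000 − 1/50·(0.975800+0.967000+0.928300))/(1+1/50) = 8799/10000 ≈ 0.879900
step 5 [2.5y] bond c/2=1/100: DF=(179303/200000 − 1/100·(0.975800+0.967000+0.928300+0.879900))/(1+1/100) = 1701/2000 ≈ 0.850500
step 6 [3y] zero: DF = P = 2043/2500 ≈ 0.817200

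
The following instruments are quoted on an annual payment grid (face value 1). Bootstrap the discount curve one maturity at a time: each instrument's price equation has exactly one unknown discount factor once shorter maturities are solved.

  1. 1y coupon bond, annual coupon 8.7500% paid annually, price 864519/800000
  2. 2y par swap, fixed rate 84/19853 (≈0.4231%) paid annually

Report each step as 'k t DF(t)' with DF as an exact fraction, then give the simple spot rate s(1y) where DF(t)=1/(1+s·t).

step 1 [1y] bond c/1=7/80: DF=(864519/800000 − 7/80·(0))/(1+7/80) = 9937/10000 ≈ 0.993700
step 2 [2y] swap r/1=84/19853: DF=(1 − 84/19853·(0.993700))/(1+84/19853) = 2479/2500 ≈ 0.991600

1 1 9937/10000
2 2 2479/2500
s(1y) = (1/(9937/10000) − 1)/(1) = 63/9937 ≈ 0.6340%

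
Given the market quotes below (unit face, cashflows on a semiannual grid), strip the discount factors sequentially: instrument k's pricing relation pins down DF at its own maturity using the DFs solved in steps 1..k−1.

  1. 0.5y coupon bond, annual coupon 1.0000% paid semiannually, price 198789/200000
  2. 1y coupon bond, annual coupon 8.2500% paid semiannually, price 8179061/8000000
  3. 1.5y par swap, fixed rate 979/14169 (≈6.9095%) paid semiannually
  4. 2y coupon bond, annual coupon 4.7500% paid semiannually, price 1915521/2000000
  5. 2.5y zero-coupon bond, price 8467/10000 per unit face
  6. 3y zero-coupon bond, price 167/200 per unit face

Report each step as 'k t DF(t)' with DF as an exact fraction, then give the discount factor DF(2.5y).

step 1 [0.5y] bond c/2=1/200: DF=(198789/200000 − 1/200·(0))/(1+1/200) = 989/1000 ≈ 0.989000
step 2 [1y] bond c/2=33/800: DF=(8179061/8000000 − 33/800·(0.989000))/(1+33/800) = 9427/10000 ≈ 0.942700
step 3 [1.5y] swap r/2=979/28338: DF=(1 − 979/28338·(0.989000+0.942700))/(1+979/28338) = 9021/10000 ≈ 0.902100
step 4 [2y] bond c/2=19/800: DF=(1915521/2000000 − 19/800·(0.989000+0.942700+0.902100))/(1+19/800) = 4349/5000 ≈ 0.869800
step 5 [2.5y] zero: DF = P = 8467/10000 ≈ 0.846700
step 6 [3y] zero: DF = P = 167/200 ≈ 0.835000

1 1/2 989/1000
2 1 9427/10000
3 3/2 9021/10000
4 2 4349/5000
5 5/2 8467/10000
6 3 167/200
DF(2.5y) = 8467/10000 ≈ 0.846700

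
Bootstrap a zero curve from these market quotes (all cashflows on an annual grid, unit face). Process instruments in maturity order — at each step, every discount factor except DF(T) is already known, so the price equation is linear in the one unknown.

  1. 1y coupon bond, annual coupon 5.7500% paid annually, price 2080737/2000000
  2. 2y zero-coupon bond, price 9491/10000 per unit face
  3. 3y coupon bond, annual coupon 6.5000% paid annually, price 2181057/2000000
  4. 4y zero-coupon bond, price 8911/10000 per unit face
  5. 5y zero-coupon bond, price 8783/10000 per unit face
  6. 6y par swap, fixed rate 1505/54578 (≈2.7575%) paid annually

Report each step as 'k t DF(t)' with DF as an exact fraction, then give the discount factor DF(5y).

step 1 [1y] bond c/1=23/400: DF=(2080737/2000000 − 23/400·(0))/(1+23/400) = 4919/5000 ≈ 0.983800
step 2 [2y] zero: DF = P = 9491/10000 ≈ 0.949100
step 3 [3y] bond c/1=13/200: DF=(2181057/2000000 − 13/200·(0.983800+0.949100))/(1+13/200) = 453/500 ≈ 0.906000
step 4 [4y] zero: DF = P = 8911/10000 ≈ 0.891100
step 5 [5y] zero: DF = P = 8783/10000 ≈ 0.878300
step 6 [6y] swap r/1=1505/54578: DF=(1 − 1505/54578·(0.983800+0.949100+0.906000+0.891100+0.878300))/(1+1505/54578) = 1699/2000 ≈ 0.849500

1 1 4919/5000
2 2 9491/10000
3 3 453/500
4 4 8911/10000
5 5 8783/10000
6 6 1699/2000
DF(5y) = 8783/10000 ≈ 0.878300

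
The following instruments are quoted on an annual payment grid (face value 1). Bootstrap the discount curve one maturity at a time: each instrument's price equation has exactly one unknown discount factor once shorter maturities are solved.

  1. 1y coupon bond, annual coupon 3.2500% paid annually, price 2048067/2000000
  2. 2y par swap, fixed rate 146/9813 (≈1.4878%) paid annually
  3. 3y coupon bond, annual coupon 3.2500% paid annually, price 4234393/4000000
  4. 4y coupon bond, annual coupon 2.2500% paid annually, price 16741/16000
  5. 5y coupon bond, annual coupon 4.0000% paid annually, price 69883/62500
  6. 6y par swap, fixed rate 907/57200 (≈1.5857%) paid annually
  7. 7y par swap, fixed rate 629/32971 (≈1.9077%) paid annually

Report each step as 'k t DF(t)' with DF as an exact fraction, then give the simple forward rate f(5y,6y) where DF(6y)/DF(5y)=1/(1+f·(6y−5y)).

step 1 [1y] bond c/1=13/400: DF=(2048067/2000000 − 13/400·(0))/(1+13/400) = 4959/5000 ≈ 0.991800
step 2 [2y] swap r/1=146/9813: DF=(1 − 146/9813·(0.991800))/(1+146/9813) = 2427/2500 ≈ 0.970800
step 3 [3y] bond c/1=13/400: DF=(4234393/4000000 − 13/400·(0.991800+0.970800))/(1+13/400) = 1927/2000 ≈ 0.963500
step 4 [4y] bond c/1=9/400: DF=(16741/16000 − 9/400·(0.991800+0.970800+0.963500))/(1+9/400) = 9589/10000 ≈ 0.958900
step 5 [5y] bond c/1=1/25: DF=(69883/62500 − 1/25·(0.991800+0.970800+0.963500+0.958900))/(1+1/25) = 9257/10000 ≈ 0.925700
step 6 [6y] swap r/1=907/57200: DF=(1 − 907/57200·(0.991800+0.970800+0.963500+0.958900+0.925700))/(1+907/57200) = 9093/10000 ≈ 0.909300
step 7 [7y] swap r/1=629/32971: DF=(1 − 629/32971·(0.991800+0.970800+0.963500+0.958900+0.925700+0.909300))/(1+629/32971) = 4371/5000 ≈ 0.874200

1 1 4959/5000
2 2 2427/2500
3 3 1927/2000
4 4 9589/10000
5 5 9257/10000
6 6 9093/10000
7 7 4371/5000
f(5y,6y) = ((9257/10000)/(9093/10000) − 1)/(1) = 164/9093 ≈ 1.8036%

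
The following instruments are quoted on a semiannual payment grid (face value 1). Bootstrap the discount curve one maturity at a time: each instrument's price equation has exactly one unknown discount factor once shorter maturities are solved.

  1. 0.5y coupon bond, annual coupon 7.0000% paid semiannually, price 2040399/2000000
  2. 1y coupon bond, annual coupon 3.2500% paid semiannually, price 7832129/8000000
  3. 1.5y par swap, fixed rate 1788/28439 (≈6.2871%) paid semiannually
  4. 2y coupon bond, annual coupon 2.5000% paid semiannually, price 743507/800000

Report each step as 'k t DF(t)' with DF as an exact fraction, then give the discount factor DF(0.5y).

step 1 [0.5y] bond c/2=7/200: DF=(2040399/2000000 − 7/200·(0))/(1+7/200) = 9857/10000 ≈ 0.985700
step 2 [1y] bond c/2=13/800: DF=(7832129/8000000 − 13/800·(0.985700))/(1+13/800) = 2369/2500 ≈ 0.947600
step 3 [1.5y] swap r/2=894/28439: DF=(1 − 894/28439·(0.985700+0.947600))/(1+894/28439) = 4553/5000 ≈ 0.910600
step 4 [2y] bond c/2=1/80: DF=(743507/800000 − 1/80·(0.985700+0.947600+0.910600))/(1+1/80) = 2207/2500 ≈ 0.882800

1 1/2 9857/10000
2 1 2369/2500
3 3/2 4553/5000
4 2 2207/2500
DF(0.5y) = 9857/10000 ≈ 0.985700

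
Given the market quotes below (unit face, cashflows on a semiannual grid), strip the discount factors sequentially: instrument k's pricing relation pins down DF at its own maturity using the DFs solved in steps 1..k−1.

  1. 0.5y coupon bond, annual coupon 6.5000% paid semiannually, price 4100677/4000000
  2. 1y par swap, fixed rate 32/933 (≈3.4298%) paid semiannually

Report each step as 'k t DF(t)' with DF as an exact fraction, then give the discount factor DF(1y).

1 1/2 9929/10000
2 1 604/625
DF(1y) = 604/625 ≈ 0.966400

step 1 [0.5y] bond c/2=13/400: DF=(4100677/4000000 − 13/400·(0))/(1+13/400) = 9929/10000 ≈ 0.992900
step 2 [1y] swap r/2=16/933: DF=(1 − 16/933·(0.992900))/(1+16/933) = 604/625 ≈ 0.966400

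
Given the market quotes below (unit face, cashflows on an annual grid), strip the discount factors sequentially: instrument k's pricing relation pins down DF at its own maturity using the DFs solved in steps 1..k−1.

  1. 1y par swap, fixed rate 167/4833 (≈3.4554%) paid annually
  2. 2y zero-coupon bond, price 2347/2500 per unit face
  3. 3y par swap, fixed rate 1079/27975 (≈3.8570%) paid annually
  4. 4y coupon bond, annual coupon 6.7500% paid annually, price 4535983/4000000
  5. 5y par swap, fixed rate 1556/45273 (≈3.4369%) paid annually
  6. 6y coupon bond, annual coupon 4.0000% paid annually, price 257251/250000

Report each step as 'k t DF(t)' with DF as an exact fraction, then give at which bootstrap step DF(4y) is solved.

1 1 4833/5000
2 2 2347/2500
3 3 8921/10000
4 4 4427/5000
5 5 2111/2500
6 6 8153/10000
DF(4y) is solved at step 4

step 1 [1y] swap r/1=167/4833: DF=(1 − 167/4833·(0))/(1+167/4833) = 4833/5000 ≈ 0.966600
step 2 [2y] zero: DF = P = 2347/2500 ≈ 0.938800
step 3 [3y] swap r/1=1079/27975: DF=(1 − 1079/27975·(0.966600+0.938800))/(1+1079/27975) = 8921/10000 ≈ 0.892100
step 4 [4y] bond c/1=27/400: DF=(4535983/4000000 − 27/400·(0.966600+0.938800+0.892100))/(1+27/400) = 4427/5000 ≈ 0.885400
step 5 [5y] swap r/1=1556/45273: DF=(1 − 1556/45273·(0.966600+0.938800+0.892100+0.885400))/(1+1556/45273) = 2111/2500 ≈ 0.844400
step 6 [6y] bond c/1=1/25: DF=(257251/250000 − 1/25·(0.966600+0.938800+0.892100+0.885400+0.844400))/(1+1/25) = 8153/10000 ≈ 0.815300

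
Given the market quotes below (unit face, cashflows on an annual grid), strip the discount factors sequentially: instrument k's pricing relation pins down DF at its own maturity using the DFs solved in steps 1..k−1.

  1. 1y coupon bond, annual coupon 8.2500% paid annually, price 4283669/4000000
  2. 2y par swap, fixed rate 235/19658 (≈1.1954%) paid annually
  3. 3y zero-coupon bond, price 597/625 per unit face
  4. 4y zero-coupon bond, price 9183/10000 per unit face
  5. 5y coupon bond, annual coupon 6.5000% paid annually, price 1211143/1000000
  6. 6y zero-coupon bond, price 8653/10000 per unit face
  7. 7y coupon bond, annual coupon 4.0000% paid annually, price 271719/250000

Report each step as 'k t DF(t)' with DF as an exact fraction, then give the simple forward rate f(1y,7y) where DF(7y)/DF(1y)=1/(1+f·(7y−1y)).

1 1 9893/10000
2 2 1953/2000
3 3 597/625
4 4 9183/10000
5 5 9029/10000
6 6 8653/10000
7 7 4147/5000
f(1y,7y) = ((9893/10000)/(4147/5000) − 1)/(6) = 41/1276 ≈ 3.2132%

step 1 [1y] bond c/1=33/400: DF=(4283669/4000000 − 33/400·(0))/(1+33/400) = 9893/10000 ≈ 0.989300
step 2 [2y] swap r/1=235/19658: DF=(1 − 235/19658·(0.989300))/(1+235/19658) = 1953/2000 ≈ 0.976500
step 3 [3y] zero: DF = P = 597/625 ≈ 0.955200
step 4 [4y] zero: DF = P = 9183/10000 ≈ 0.918300
step 5 [5y] bond c/1=13/200: DF=(1211143/1000000 − 13/200·(0.989300+0.976500+0.955200+0.918300))/(1+13/200) = 9029/10000 ≈ 0.902900
step 6 [6y] zero: DF = P = 8653/10000 ≈ 0.865300
step 7 [7y] bond c/1=1/25: DF=(271719/250000 − 1/25·(0.989300+0.976500+0.955200+0.918300+0.902900+0.865300))/(1+1/25) = 4147/5000 ≈ 0.829400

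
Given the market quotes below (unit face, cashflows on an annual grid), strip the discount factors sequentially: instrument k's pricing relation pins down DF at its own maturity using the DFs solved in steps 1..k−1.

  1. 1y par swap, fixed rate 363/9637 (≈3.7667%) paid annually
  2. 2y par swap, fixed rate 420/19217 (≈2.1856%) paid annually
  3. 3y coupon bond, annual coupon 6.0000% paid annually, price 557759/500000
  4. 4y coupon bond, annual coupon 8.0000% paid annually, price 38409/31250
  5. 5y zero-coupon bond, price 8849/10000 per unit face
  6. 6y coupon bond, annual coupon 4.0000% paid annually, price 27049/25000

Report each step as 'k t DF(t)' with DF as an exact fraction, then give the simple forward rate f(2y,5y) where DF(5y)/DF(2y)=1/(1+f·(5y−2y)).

1 1 9637/10000
2 2 479/500
3 3 2359/2500
4 4 4629/5000
5 5 8849/10000
6 6 1721/2000
f(2y,5y) = ((479/500)/(8849/10000) − 1)/(3) = 731/26547 ≈ 2.7536%

step 1 [1y] swap r/1=363/9637: DF=(1 − 363/9637·(0))/(1+363/9637) = 9637/10000 ≈ 0.963700
step 2 [2y] swap r/1=420/19217: DF=(1 − 420/19217·(0.963700))/(1+420/19217) = 479/500 ≈ 0.958000
step 3 [3y] bond c/1=3/50: DF=(557759/500000 − 3/50·(0.963700+0.958000))/(1+3/50) = 2359/2500 ≈ 0.943600
step 4 [4y] bond c/1=2/25: DF=(38409/31250 − 2/25·(0.963700+0.958000+0.943600))/(1+2/25) = 4629/5000 ≈ 0.925800
step 5 [5y] zero: DF = P = 8849/10000 ≈ 0.884900
step 6 [6y] bond c/1=1/25: DF=(27049/25000 − 1/25·(0.963700+0.958000+0.943600+0.925800+0.884900))/(1+1/25) = 1721/2000 ≈ 0.860500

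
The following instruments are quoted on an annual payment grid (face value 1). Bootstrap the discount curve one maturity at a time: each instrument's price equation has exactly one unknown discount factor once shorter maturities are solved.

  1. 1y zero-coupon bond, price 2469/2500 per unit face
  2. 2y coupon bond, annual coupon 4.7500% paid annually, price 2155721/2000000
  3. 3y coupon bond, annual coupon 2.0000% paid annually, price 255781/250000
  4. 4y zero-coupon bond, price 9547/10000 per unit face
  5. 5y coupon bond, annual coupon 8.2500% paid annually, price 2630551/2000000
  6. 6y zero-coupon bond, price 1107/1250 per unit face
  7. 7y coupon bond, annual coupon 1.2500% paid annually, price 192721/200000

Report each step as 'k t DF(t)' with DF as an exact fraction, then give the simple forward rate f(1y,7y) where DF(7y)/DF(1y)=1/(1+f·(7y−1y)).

1 1 2469/2500
2 2 4921/5000
3 3 2411/2500
4 4 9547/10000
5 5 1837/2000
6 6 1107/1250
7 7 4407/5000
f(1y,7y) = ((2469/2500)/(4407/5000) − 1)/(6) = 59/2938 ≈ 2.0082%

step 1 [1y] zero: DF = P = 2469/2500 ≈ 0.987600
step 2 [2y] bond c/1=19/400: DF=(2155721/2000000 − 19/400·(0.987600))/(1+19/400) = 4921/5000 ≈ 0.984200
step 3 [3y] bond c/1=1/50: DF=(255781/250000 − 1/50·(0.987600+0.984200))/(1+1/50) = 2411/2500 ≈ 0.964400
step 4 [4y] zero: DF = P = 9547/10000 ≈ 0.954700
step 5 [5y] bond c/1=33/400: DF=(2630551/2000000 − 33/400·(0.987600+0.984200+0.964400+0.954700))/(1+33/400) = 1837/2000 ≈ 0.918500
step 6 [6y] zero: DF = P = 1107/1250 ≈ 0.885600
step 7 [7y] bond c/1=1/80: DF=(192721/200000 − 1/80·(0.987600+0.984200+0.964400+0.954700+0.918500+0.885600))/(1+1/80) = 4407/5000 ≈ 0.881400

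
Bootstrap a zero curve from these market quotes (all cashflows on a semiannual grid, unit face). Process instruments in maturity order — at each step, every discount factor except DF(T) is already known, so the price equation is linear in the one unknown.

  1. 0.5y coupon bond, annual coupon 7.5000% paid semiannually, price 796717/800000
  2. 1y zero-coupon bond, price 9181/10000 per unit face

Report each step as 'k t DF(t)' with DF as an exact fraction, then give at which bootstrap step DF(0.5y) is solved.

1 1/2 9599/10000
2 1 9181/10000
DF(0.5y) is solved at step 1

step 1 [0.5y] bond c/2=3/80: DF=(796717/800000 − 3/80·(0))/(1+3/80) = 9599/10000 ≈ 0.959900
step 2 [1y] zero: DF = P = 9181/10000 ≈ 0.918100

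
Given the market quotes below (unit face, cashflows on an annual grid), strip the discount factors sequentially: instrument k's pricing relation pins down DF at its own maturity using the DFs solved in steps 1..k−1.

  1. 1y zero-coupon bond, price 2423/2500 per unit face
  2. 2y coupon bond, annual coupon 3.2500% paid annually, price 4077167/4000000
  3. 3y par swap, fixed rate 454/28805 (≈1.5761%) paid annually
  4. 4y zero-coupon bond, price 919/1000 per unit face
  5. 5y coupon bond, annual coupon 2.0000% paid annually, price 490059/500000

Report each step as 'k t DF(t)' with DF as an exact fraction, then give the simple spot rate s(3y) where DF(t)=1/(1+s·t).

step 1 [1y] zero: DF = P = 2423/2500 ≈ 0.969200
step 2 [2y] bond c/1=13/400: DF=(4077167/4000000 − 13/400·(0.969200))/(1+13/400) = 9567/10000 ≈ 0.956700
step 3 [3y] swap r/1=454/28805: DF=(1 − 454/28805·(0.969200+0.956700))/(1+454/28805) = 4773/5000 ≈ 0.954600
step 4 [4y] zero: DF = P = 919/1000 ≈ 0.919000
step 5 [5y] bond c/1=1/50: DF=(490059/500000 − 1/50·(0.969200+0.956700+0.954600+0.919000))/(1+1/50) = 554/625 ≈ 0.886400

1 1 2423/2500
2 2 9567/10000
3 3 4773/5000
4 4 919/1000
5 5 554/625
s(3y) = (1/(4773/5000) − 1)/(3) = 227/14319 ≈ 1.5853%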